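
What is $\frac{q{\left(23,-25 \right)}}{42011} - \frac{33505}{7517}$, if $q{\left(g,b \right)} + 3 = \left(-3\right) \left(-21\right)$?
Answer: $- \frac{1407127535}{315796687} \approx -4.4558$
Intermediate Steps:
$q{\left(g,b \right)} = 60$ ($q{\left(g,b \right)} = -3 - -63 = -3 + 63 = 60$)
$\frac{q{\left(23,-25 \right)}}{42011} - \frac{33505}{7517} = \frac{60}{42011} - \frac{33505}{7517} = - \frac{1407127535}{315796687}$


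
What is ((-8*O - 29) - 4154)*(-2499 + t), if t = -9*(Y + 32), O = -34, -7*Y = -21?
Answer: 11005554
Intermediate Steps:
Y = 3 (Y = -⅐*(-21) = 3)
t = -315 (t = -9*(3 + 32) = -9*35 = -315)
((-8*O - 29) - 4154)*(-2499 + t) = ((-8*(-34) - 29) - 4154)*(-2499 - 315) = ((272 - 29) - 4154)*(-2814) = (243 - 4154)*(-2814) = -3911*(-2814) = 11005554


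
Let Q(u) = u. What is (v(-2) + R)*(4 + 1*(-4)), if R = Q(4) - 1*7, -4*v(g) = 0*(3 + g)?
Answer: 0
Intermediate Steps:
v(g) = 0 (v(g) = -0*(3 + g) = -¼*0 = 0)
R = -3 (R = 4 - 1*7 = 4 - 7 = -3)
(v(-2) + R)*(4 + 1*(-4)) = (0 - 3)*(4 + 1*(-4)) = -3*(4 - 4) = -3*0 = 0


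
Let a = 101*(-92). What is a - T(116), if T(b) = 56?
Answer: -9348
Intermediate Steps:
a = -9292
a - T(116) = -9292 - 1*56 = -9292 - 56 = -9348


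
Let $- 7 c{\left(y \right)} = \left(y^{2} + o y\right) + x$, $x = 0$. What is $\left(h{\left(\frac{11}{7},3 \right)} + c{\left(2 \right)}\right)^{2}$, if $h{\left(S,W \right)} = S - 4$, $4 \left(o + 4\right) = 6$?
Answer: $\frac{256}{49} \approx 5.2245$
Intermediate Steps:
$o = - \frac{5}{2}$ ($o = -4 + \frac{1}{4} \cdot 6 = -4 + \frac{3}{2} = - \frac{5}{2} \approx -2.5$)
$c{\left(y \right)} = - \frac{y^{2}}{7} + \frac{5 y}{14}$ ($c{\left(y \right)} = - \frac{\left(y^{2} - \frac{5 y}{2}\right) + 0}{7} = - \frac{y^{2} - \frac{5 y}{2}}{7} = - \frac{y^{2}}{7} + \frac{5 y}{14}$)
$h{\left(S,W \right)} = -4 + S$
$\left(h{\left(\frac{11}{7},3 \right)} + c{\left(2 \right)}\right)^{2} = \left(\left(-4 + \frac{11}{7}\right) + \frac{1}{14} \cdot 2 \left(5 - 4\right)\right)^{2} = \left(\left(-4 + 11 \cdot \frac{1}{7}\right) + \frac{1}{14} \cdot 2 \left(5 - 4\right)\right)^{2} = \left(\left(-4 + \frac{11}{7}\right) + \frac{1}{14} \cdot 2 \cdot 1\right)^{2} = \left(- \frac{17}{7} + \frac{1}{7}\right)^{2} = \left(- \frac{16}{7}\right)^{2} = \frac{256}{49}$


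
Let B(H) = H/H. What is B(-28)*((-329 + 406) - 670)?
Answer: -593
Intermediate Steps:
B(H) = 1
B(-28)*((-329 + 406) - 670) = 1*((-329 + 406) - 670) = 1*(77 - 670) = 1*(-593) = -593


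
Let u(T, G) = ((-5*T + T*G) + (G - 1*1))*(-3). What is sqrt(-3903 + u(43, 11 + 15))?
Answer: 3*I*sqrt(743) ≈ 81.774*I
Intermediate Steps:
u(T, G) = 3 - 3*G + 15*T - 3*G*T (u(T, G) = ((-5*T + G*T) + (G - 1))*(-3) = ((-5*T + G*T) + (-1 + G))*(-3) = (-1 + G - 5*T + G*T)*(-3) = 3 - 3*G + 15*T - 3*G*T)
sqrt(-3903 + u(43, 11 + 15)) = sqrt(-3903 + (3 - 3*(11 + 15) + 15*43 - 3*(11 + 15)*43)) = sqrt(-3903 + (3 - 3*26 + 645 - 3*26*43)) = sqrt(-3903 + (3 - 78 + 645 - 3354)) = sqrt(-3903 - 2784) = sqrt(-6687) = 3*I*sqrt(743)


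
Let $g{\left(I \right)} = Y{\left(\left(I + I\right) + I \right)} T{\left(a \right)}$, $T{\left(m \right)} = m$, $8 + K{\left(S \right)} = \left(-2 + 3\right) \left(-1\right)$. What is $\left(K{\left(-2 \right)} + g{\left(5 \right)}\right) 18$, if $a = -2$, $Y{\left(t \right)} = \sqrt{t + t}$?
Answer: $-162 - 36 \sqrt{30} \approx -359.18$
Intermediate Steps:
$K{\left(S \right)} = -9$ ($K{\left(S \right)} = -8 + \left(-2 + 3\right) \left(-1\right) = -8 + 1 \left(-1\right) = -8 - 1 = -9$)
$Y{\left(t \right)} = \sqrt{2} \sqrt{t}$ ($Y{\left(t \right)} = \sqrt{2 t} = \sqrt{2} \sqrt{t}$)
$g{\left(I \right)} = - 2 \sqrt{6} \sqrt{I}$ ($g{\left(I \right)} = \sqrt{2} \sqrt{\left(I + I\right) + I} \left(-2\right) = \sqrt{2} \sqrt{2 I + I} \left(-2\right) = \sqrt{2} \sqrt{3 I} \left(-2\right) = \sqrt{2} \sqrt{3} \sqrt{I} \left(-2\right) = \sqrt{6} \sqrt{I} \left(-2\right) = - 2 \sqrt{6} \sqrt{I}$)
$\left(K{\left(-2 \right)} + g{\left(5 \right)}\right) 18 = \left(-9 - 2 \sqrt{6} \sqrt{5}\right) 18 = \left(-9 - 2 \sqrt{30}\right) 18 = -162 - 36 \sqrt{30}$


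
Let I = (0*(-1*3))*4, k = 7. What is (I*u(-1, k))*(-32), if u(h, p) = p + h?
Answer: 0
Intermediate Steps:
u(h, p) = h + p
I = 0 (I = (0*(-3))*4 = 0*4 = 0)
(I*u(-1, k))*(-32) = (0*(-1 + 7))*(-32) = (0*6)*(-32) = 0*(-32) = 0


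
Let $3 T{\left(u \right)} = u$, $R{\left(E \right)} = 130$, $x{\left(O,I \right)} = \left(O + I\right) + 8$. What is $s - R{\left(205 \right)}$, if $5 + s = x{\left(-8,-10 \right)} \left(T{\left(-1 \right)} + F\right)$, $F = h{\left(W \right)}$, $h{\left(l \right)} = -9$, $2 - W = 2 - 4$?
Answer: $- \frac{125}{3} \approx -41.667$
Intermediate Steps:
$W = 4$ ($W = 2 - \left(2 - 4\right) = 2 - -2 = 2 + 2 = 4$)
$x{\left(O,I \right)} = 8 + I + O$ ($x{\left(O,I \right)} = \left(I + O\right) + 8 = 8 + I + O$)
$F = -9$
$T{\left(u \right)} = \frac{u}{3}$
$s = \frac{265}{3}$ ($s = -5 + \left(8 - 10 - 8\right) \left(\frac{1}{3} \left(-1\right) - 9\right) = -5 - 10 \left(- \frac{1}{3} - 9\right) = -5 - - \frac{280}{3} = -5 + \frac{280}{3} = \frac{265}{3} \approx 88.333$)
$s - R{\left(205 \right)} = \frac{265}{3} - 130 = - \frac{125}{3}$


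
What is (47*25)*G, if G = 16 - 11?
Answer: 5875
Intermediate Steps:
G = 5
(47*25)*G = (47*25)*5 = 1175*5 = 5875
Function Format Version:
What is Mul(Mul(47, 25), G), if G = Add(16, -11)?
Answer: 5875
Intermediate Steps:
G = 5
Mul(Mul(47, 25), G) = Mul(Mul(47, 25), 5) = Mul(1175, 5) = 5875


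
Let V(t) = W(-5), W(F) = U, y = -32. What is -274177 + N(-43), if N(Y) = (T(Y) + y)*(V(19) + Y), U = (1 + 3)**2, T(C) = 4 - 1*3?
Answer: -273340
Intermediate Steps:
T(C) = 1 (T(C) = 4 - 3 = 1)
U = 16 (U = 4**2 = 16)
W(F) = 16
V(t) = 16
N(Y) = -496 - 31*Y (N(Y) = (1 - 32)*(16 + Y) = -31*(16 + Y) = -496 - 31*Y)
-274177 + N(-43) = -274177 + (-496 - 31*(-43)) = -274177 + (-496 + 1333) = -274177 + 837 = -273340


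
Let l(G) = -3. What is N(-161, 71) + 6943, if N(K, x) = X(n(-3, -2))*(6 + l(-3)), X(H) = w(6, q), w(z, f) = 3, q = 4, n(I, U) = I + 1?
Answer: 6952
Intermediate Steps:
n(I, U) = 1 + I
X(H) = 3
N(K, x) = 9 (N(K, x) = 3*(6 - 3) = 3*3 = 9)
N(-161, 71) + 6943 = 9 + 6943 = 6952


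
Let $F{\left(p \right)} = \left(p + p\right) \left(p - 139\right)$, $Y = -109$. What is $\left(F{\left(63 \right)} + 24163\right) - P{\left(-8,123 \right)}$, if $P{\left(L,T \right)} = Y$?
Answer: $14696$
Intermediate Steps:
$F{\left(p \right)} = 2 p \left(-139 + p\right)$
$P{\left(L,T \right)} = -109$
$\left(F{\left(63 \right)} + 24163\right) - P{\left(-8,123 \right)} = \left(2 \cdot 63 \left(-139 + 63\right) + 24163\right) - -109 = \left(2 \cdot 63 \left(-76\right) + 24163\right) + 109 = \left(-9576 + 24163\right) + 109 = 14587 + 109 = 14696$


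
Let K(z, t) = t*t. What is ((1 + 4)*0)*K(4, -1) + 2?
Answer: 2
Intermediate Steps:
K(z, t) = t²
((1 + 4)*0)*K(4, -1) + 2 = ((1 + 4)*0)*(-1)² + 2 = (5*0)*1 + 2 = 0*1 + 2 = 0 + 2 = 2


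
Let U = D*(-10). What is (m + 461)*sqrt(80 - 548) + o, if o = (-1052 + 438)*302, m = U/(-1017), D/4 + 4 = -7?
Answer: -185428 + 936794*I*sqrt(13)/339 ≈ -1.8543e+5 + 9963.6*I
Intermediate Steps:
D = -44 (D = -16 + 4*(-7) = -16 - 28 = -44)
U = 440 (U = -44*(-10) = 440)
m = -440/1017 (m = 440/(-1017) = 440*(-1/1017) = -440/1017 ≈ -0.43264)
o = -185428 (o = -614*302 = -185428)
(m + 461)*sqrt(80 - 548) + o = (-440/1017 + 461)*sqrt(80 - 548) - 185428 = 468397*sqrt(-468)/1017 - 185428 = 468397*(6*I*sqrt(13))/1017 - 185428 = 936794*I*sqrt(13)/339 - 185428 = -185428 + 936794*I*sqrt(13)/339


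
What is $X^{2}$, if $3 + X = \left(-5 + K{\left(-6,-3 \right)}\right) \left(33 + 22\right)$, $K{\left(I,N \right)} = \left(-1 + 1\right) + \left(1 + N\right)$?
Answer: $150544$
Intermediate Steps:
$K{\left(I,N \right)} = 1 + N$ ($K{\left(I,N \right)} = 0 + \left(1 + N\right) = 1 + N$)
$X = -388$ ($X = -3 + \left(-5 + \left(1 - 3\right)\right) \left(33 + 22\right) = -3 + \left(-5 - 2\right) 55 = -3 - 385 = -388$)
$X^{2} = \left(-388\right)^{2} = 150544$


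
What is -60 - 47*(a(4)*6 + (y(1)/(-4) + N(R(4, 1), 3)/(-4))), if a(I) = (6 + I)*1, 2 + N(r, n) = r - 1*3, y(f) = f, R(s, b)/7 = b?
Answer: -11379/4 ≈ -2844.8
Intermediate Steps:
R(s, b) = 7*b
N(r, n) = -5 + r (N(r, n) = -2 + (r - 1*3) = -2 + (r - 3) = -2 + (-3 + r) = -5 + r)
a(I) = 6 + I
-60 - 47*(a(4)*6 + (y(1)/(-4) + N(R(4, 1), 3)/(-4))) = -60 - 47*((6 + 4)*6 + (1/(-4) + (-5 + 7*1)/(-4))) = -60 - 47*(10*6 + (1*(-¼) + (-5 + 7)*(-¼))) = -60 - 47*(60 + (-¼ + 2*(-¼))) = -60 - 47*(60 + (-¼ - ½)) = -60 - 47*(60 - ¾) = -60 - 47*237/4 = -60 - 11139/4 = -11379/4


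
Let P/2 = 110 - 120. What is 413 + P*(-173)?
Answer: 3873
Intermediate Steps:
P = -20 (P = 2*(110 - 120) = 2*(-10) = -20)
413 + P*(-173) = 413 - 20*(-173) = 413 + 3460 = 3873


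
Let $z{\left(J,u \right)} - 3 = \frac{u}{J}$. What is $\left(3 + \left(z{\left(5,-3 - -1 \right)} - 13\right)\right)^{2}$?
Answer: $\frac{1369}{25} \approx 54.76$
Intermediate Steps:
$z{\left(J,u \right)} = 3 + \frac{u}{J}$
$\left(3 + \left(z{\left(5,-3 - -1 \right)} - 13\right)\right)^{2} = \left(3 - \left(10 - \frac{-3 - -1}{5}\right)\right)^{2} = \left(3 - \left(10 - \left(-3 + 1\right) \frac{1}{5}\right)\right)^{2} = \left(3 + \left(\left(3 - \frac{2}{5}\right) - 13\right)\right)^{2} = \left(3 + \left(\frac{13}{5} - 13\right)\right)^{2} = \left(3 - \frac{52}{5}\right)^{2} = \left(- \frac{37}{5}\right)^{2} = \frac{1369}{25}$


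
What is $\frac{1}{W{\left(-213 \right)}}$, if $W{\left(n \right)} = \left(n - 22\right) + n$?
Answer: $- \frac{1}{448} \approx -0.0022321$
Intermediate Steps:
$W{\left(n \right)} = -22 + 2 n$ ($W{\left(n \right)} = \left(-22 + n\right) + n = -22 + 2 n$)
$\frac{1}{W{\left(-213 \right)}} = \frac{1}{-22 + 2 \left(-213\right)} = \frac{1}{-22 - 426} = \frac{1}{-448} = - \frac{1}{448}$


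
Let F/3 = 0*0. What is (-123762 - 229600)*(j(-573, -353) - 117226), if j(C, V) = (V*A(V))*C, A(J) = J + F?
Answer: 25271808181246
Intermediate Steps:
F = 0 (F = 3*(0*0) = 3*0 = 0)
A(J) = J (A(J) = J + 0 = J)
j(C, V) = C*V² (j(C, V) = (V*V)*C = V²*C = C*V²)
(-123762 - 229600)*(j(-573, -353) - 117226) = (-123762 - 229600)*(-573*(-353)² - 117226) = -353362*(-573*124609 - 117226) = -353362*(-71400957 - 117226) = -353362*(-71518183) = 25271808181246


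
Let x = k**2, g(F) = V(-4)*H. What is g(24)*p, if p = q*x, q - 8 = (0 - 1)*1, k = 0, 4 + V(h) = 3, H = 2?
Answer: 0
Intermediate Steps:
V(h) = -1 (V(h) = -4 + 3 = -1)
g(F) = -2 (g(F) = -1*2 = -2)
q = 7 (q = 8 + (0 - 1)*1 = 8 - 1*1 = 8 - 1 = 7)
x = 0 (x = 0**2 = 0)
p = 0 (p = 7*0 = 0)
g(24)*p = -2*0 = 0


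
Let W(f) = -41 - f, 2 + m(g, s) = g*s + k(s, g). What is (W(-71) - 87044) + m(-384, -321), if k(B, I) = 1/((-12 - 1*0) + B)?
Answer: 12070583/333 ≈ 36248.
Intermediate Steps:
k(B, I) = 1/(-12 + B) (k(B, I) = 1/((-12 + 0) + B) = 1/(-12 + B))
m(g, s) = -2 + 1/(-12 + s) + g*s (m(g, s) = -2 + (g*s + 1/(-12 + s)) = -2 + (1/(-12 + s) + g*s) = -2 + 1/(-12 + s) + g*s)
(W(-71) - 87044) + m(-384, -321) = ((-41 - 1*(-71)) - 87044) + (1 + (-12 - 321)*(-2 - 384*(-321)))/(-12 - 321) = ((-41 + 71) - 87044) + (1 - 333*(-2 + 123264))/(-333) = (30 - 87044) - (1 - 333*123262)/333 = -87014 - (1 - 41046246)/333 = -87014 - 1/333*(-41046245) = -87014 + 41046245/333 = 12070583/333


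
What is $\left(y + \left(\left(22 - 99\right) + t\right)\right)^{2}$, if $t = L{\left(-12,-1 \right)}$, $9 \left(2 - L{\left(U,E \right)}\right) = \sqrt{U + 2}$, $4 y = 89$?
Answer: $\frac{3606041}{1296} + \frac{211 i \sqrt{10}}{18} \approx 2782.4 + 37.069 i$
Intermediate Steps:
$y = \frac{89}{4}$ ($y = \frac{1}{4} \cdot 89 = \frac{89}{4} \approx 22.25$)
$L{\left(U,E \right)} = 2 - \frac{\sqrt{2 + U}}{9}$ ($L{\left(U,E \right)} = 2 - \frac{\sqrt{U + 2}}{9} = 2 - \frac{\sqrt{2 + U}}{9}$)
$t = 2 - \frac{i \sqrt{10}}{9}$ ($t = 2 - \frac{\sqrt{2 - 12}}{9} = 2 - \frac{\sqrt{-10}}{9} = 2 - \frac{i \sqrt{10}}{9} \approx 2.0 - 0.35136 i$)
$\left(y + \left(\left(22 - 99\right) + t\right)\right)^{2} = \left(\frac{89}{4} + \left(\left(22 - 99\right) + \left(2 - \frac{i \sqrt{10}}{9}\right)\right)\right)^{2} = \left(\frac{89}{4} - \left(75 + \frac{i \sqrt{10}}{9}\right)\right)^{2} = \left(- \frac{211}{4} - \frac{i \sqrt{10}}{9}\right)^{2}$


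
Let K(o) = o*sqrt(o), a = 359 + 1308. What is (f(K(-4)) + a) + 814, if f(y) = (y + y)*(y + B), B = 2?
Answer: 2353 - 32*I ≈ 2353.0 - 32.0*I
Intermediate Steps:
a = 1667
K(o) = o**(3/2)
f(y) = 2*y*(2 + y) (f(y) = (y + y)*(y + 2) = (2*y)*(2 + y) = 2*y*(2 + y))
(f(K(-4)) + a) + 814 = (2*(-4)**(3/2)*(2 + (-4)**(3/2)) + 1667) + 814 = (2*(-8*I)*(2 - 8*I) + 1667) + 814 = (-16*I*(2 - 8*I) + 1667) + 814 = (1667 - 16*I*(2 - 8*I)) + 814 = 2481 - 16*I*(2 - 8*I)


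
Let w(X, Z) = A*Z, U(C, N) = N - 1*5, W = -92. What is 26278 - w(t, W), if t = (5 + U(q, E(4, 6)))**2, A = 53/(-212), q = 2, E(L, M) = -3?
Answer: 26255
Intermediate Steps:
A = -1/4 (A = 53*(-1/212) = -1/4 ≈ -0.25000)
U(C, N) = -5 + N (U(C, N) = N - 5 = -5 + N)
t = 9 (t = (5 + (-5 - 3))**2 = (5 - 8)**2 = (-3)**2 = 9)
w(X, Z) = -Z/4
26278 - w(t, W) = 26278 - (-1)*(-92)/4 = 26278 - 1*23 = 26278 - 23 = 26255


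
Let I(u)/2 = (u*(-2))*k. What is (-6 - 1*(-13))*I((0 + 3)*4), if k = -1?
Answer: 336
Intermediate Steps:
I(u) = 4*u (I(u) = 2*((u*(-2))*(-1)) = 2*(-2*u*(-1)) = 2*(2*u) = 4*u)
(-6 - 1*(-13))*I((0 + 3)*4) = (-6 - 1*(-13))*(4*((0 + 3)*4)) = (-6 + 13)*(4*(3*4)) = 7*(4*12) = 7*48 = 336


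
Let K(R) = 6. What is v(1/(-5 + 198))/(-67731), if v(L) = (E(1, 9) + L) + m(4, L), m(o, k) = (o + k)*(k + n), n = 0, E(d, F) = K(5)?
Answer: -74820/840970673 ≈ -8.8969e-5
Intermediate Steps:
E(d, F) = 6
m(o, k) = k*(k + o) (m(o, k) = (o + k)*(k + 0) = (k + o)*k = k*(k + o))
v(L) = 6 + L + L*(4 + L) (v(L) = (6 + L) + L*(L + 4) = (6 + L) + L*(4 + L) = 6 + L + L*(4 + L))
v(1/(-5 + 198))/(-67731) = (6 + (1/(-5 + 198))² + 5/(-5 + 198))/(-67731) = (6 + (1/193)² + 5/193)*(-1/67731) = (6 + (1/193)² + 5*(1/193))*(-1/67731) = (6 + 1/37249 + 5/193)*(-1/67731) = (224460/37249)*(-1/67731) = -74820/840970673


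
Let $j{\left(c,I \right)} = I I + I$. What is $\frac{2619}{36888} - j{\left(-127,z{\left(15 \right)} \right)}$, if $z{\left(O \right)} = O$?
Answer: $- \frac{2950167}{12296} \approx -239.93$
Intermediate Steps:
$j{\left(c,I \right)} = I + I^{2}$ ($j{\left(c,I \right)} = I^{2} + I = I + I^{2}$)
$\frac{2619}{36888} - j{\left(-127,z{\left(15 \right)} \right)} = \frac{2619}{36888} - 15 \left(1 + 15\right) = 2619 \cdot \frac{1}{36888} - 15 \cdot 16 = \frac{873}{12296} - 240 = - \frac{2950167}{12296}$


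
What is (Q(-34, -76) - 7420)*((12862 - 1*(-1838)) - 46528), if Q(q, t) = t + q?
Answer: 239664840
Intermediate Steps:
Q(q, t) = q + t
(Q(-34, -76) - 7420)*((12862 - 1*(-1838)) - 46528) = ((-34 - 76) - 7420)*((12862 - 1*(-1838)) - 46528) = (-110 - 7420)*((12862 + 1838) - 46528) = -7530*(14700 - 46528) = -7530*(-31828) = 239664840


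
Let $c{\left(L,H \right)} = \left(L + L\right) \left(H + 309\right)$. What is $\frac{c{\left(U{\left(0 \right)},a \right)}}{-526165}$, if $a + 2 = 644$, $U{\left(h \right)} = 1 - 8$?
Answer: $\frac{13314}{526165} \approx 0.025304$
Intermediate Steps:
$U{\left(h \right)} = -7$ ($U{\left(h \right)} = 1 - 8 = -7$)
$a = 642$ ($a = -2 + 644 = 642$)
$c{\left(L,H \right)} = 2 L \left(309 + H\right)$
$\frac{c{\left(U{\left(0 \right)},a \right)}}{-526165} = \frac{2 \left(-7\right) \left(309 + 642\right)}{-526165} = 2 \left(-7\right) 951 \left(- \frac{1}{526165}\right) = \left(-13314\right) \left(- \frac{1}{526165}\right) = \frac{13314}{526165}$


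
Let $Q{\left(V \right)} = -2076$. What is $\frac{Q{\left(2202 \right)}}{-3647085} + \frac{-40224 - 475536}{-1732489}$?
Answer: $\frac{628205735588}{2106178214855} \approx 0.29827$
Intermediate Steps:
$\frac{Q{\left(2202 \right)}}{-3647085} + \frac{-40224 - 475536}{-1732489} = - \frac{2076}{-3647085} + \frac{-40224 - 475536}{-1732489} = \left(-2076\right) \left(- \frac{1}{3647085}\right) - - \frac{515760}{1732489} = \frac{692}{1215695} + \frac{515760}{1732489} = \frac{628205735588}{2106178214855}$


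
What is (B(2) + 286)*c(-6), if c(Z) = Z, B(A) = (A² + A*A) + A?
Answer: -1776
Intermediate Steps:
B(A) = A + 2*A² (B(A) = (A² + A²) + A = 2*A² + A = A + 2*A²)
(B(2) + 286)*c(-6) = (2*(1 + 2*2) + 286)*(-6) = (2*(1 + 4) + 286)*(-6) = (2*5 + 286)*(-6) = (10 + 286)*(-6) = 296*(-6) = -1776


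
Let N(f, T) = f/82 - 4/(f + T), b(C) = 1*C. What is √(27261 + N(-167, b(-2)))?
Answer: √30975913526/1066 ≈ 165.10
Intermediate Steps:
b(C) = C
N(f, T) = -4/(T + f) + f/82 (N(f, T) = f*(1/82) - 4/(T + f) = f/82 - 4/(T + f) = -4/(T + f) + f/82)
√(27261 + N(-167, b(-2))) = √(27261 + (-328 + (-167)² - 2*(-167))/(82*(-2 - 167))) = √(27261 + (1/82)*(-328 + 27889 + 334)/(-169)) = √(27261 + (1/82)*(-1/169)*27895) = √(27261 - 27895/13858) = √(377755043/13858) = √30975913526/1066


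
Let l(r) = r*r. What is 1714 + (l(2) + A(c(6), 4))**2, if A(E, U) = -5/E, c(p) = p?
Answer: 62065/36 ≈ 1724.0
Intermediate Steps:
l(r) = r**2
1714 + (l(2) + A(c(6), 4))**2 = 1714 + (2**2 - 5/6)**2 = 1714 + (4 - 5*1/6)**2 = 1714 + (4 - 5/6)**2 = 1714 + (19/6)**2 = 1714 + 361/36 = 62065/36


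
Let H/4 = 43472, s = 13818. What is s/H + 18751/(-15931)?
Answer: -1520219665/1385104864 ≈ -1.0975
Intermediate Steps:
H = 173888 (H = 4*43472 = 173888)
s/H + 18751/(-15931) = 13818/173888 + 18751/(-15931) = 13818*(1/173888) + 18751*(-1/15931) = 6909/86944 - 18751/15931 = -1520219665/1385104864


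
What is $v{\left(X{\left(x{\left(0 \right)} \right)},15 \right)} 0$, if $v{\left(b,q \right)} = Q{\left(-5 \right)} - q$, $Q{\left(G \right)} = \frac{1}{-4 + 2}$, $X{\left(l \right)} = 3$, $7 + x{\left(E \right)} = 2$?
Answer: $0$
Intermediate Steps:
$x{\left(E \right)} = -5$ ($x{\left(E \right)} = -7 + 2 = -5$)
$Q{\left(G \right)} = - \frac{1}{2}$ ($Q{\left(G \right)} = \frac{1}{-2} = - \frac{1}{2}$)
$v{\left(b,q \right)} = - \frac{1}{2} - q$
$v{\left(X{\left(x{\left(0 \right)} \right)},15 \right)} 0 = \left(- \frac{1}{2} - 15\right) 0 = \left(- \frac{31}{2}\right) 0 = 0$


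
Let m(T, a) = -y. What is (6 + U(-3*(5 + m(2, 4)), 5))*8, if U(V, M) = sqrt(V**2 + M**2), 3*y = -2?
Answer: 48 + 8*sqrt(314) ≈ 189.76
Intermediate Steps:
y = -2/3 (y = (1/3)*(-2) = -2/3 ≈ -0.66667)
m(T, a) = 2/3 (m(T, a) = -1*(-2/3) = 2/3)
U(V, M) = sqrt(M**2 + V**2)
(6 + U(-3*(5 + m(2, 4)), 5))*8 = (6 + sqrt(5**2 + (-3*(5 + 2/3))**2))*8 = (6 + sqrt(25 + (-3*17/3)**2))*8 = (6 + sqrt(25 + (-17)**2))*8 = (6 + sqrt(25 + 289))*8 = (6 + sqrt(314))*8 = 48 + 8*sqrt(314)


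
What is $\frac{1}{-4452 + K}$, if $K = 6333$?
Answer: $\frac{1}{1881} \approx 0.00053163$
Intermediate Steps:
$\frac{1}{-4452 + K} = \frac{1}{-4452 + 6333} = \frac{1}{1881}$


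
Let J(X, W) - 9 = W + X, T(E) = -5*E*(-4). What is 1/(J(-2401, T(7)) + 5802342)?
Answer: 1/5800090 ≈ 1.7241e-7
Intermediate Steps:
T(E) = 20*E
J(X, W) = 9 + W + X (J(X, W) = 9 + (W + X) = 9 + W + X)
1/(J(-2401, T(7)) + 5802342) = 1/((9 + 20*7 - 2401) + 5802342) = 1/((9 + 140 - 2401) + 5802342) = 1/(-2252 + 5802342) = 1/5800090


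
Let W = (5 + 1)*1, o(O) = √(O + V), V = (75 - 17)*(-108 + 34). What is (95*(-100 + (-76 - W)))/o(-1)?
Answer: 17290*I*√53/477 ≈ 263.88*I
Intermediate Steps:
V = -4292 (V = 58*(-74) = -4292)
o(O) = √(-4292 + O) (o(O) = √(O - 4292) = √(-4292 + O))
W = 6 (W = 6*1 = 6)
(95*(-100 + (-76 - W)))/o(-1) = (95*(-100 + (-76 - 1*6)))/(√(-4292 - 1)) = (95*(-100 + (-76 - 6)))/(√(-4293)) = (95*(-100 - 82))/((9*I*√53)) = (95*(-182))*(-I*√53/477) = -(-17290)*I*√53/477 = 17290*I*√53/477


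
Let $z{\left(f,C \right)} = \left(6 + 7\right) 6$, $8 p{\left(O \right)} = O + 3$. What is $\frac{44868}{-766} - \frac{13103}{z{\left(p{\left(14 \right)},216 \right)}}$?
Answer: $- \frac{6768301}{29874} \approx -226.56$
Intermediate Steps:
$p{\left(O \right)} = \frac{3}{8} + \frac{O}{8}$ ($p{\left(O \right)} = \frac{O + 3}{8} = \frac{3 + O}{8} = \frac{3}{8} + \frac{O}{8}$)
$z{\left(f,C \right)} = 78$ ($z{\left(f,C \right)} = 13 \cdot 6 = 78$)
$\frac{44868}{-766} - \frac{13103}{z{\left(p{\left(14 \right)},216 \right)}} = \frac{44868}{-766} - \frac{13103}{78} = 44868 \left(- \frac{1}{766}\right) - \frac{13103}{78} = - \frac{22434}{383} - \frac{13103}{78} = - \frac{6768301}{29874}$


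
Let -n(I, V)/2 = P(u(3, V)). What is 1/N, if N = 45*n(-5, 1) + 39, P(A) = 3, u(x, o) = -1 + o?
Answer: -1/231 ≈ -0.0043290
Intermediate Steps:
n(I, V) = -6 (n(I, V) = -2*3 = -6)
N = -231 (N = 45*(-6) + 39 = -270 + 39 = -231)
1/N = 1/(-231) = -1/231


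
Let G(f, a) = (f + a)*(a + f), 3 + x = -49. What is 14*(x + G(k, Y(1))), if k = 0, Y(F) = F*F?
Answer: -714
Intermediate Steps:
Y(F) = F**2
x = -52 (x = -3 - 49 = -52)
G(f, a) = (a + f)**2 (G(f, a) = (a + f)*(a + f) = (a + f)**2)
14*(x + G(k, Y(1))) = 14*(-52 + (1**2 + 0)**2) = 14*(-52 + (1 + 0)**2) = 14*(-52 + 1**2) = 14*(-52 + 1) = 14*(-51) = -714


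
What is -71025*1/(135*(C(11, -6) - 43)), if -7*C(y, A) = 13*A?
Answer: 33145/2007 ≈ 16.515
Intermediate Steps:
C(y, A) = -13*A/7
-71025*1/(135*(C(11, -6) - 43)) = -71025*1/(135*(-13/7*(-6) - 43)) = -71025*1/(135*(78/7 - 43)) = -71025/(135*(-223/7)) = -71025/(-30105/7) = -71025*(-7/30105) = 33145/2007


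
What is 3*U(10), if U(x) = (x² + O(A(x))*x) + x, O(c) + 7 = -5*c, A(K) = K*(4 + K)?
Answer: -20880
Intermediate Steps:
O(c) = -7 - 5*c
U(x) = x + x² + x*(-7 - 5*x*(4 + x)) (U(x) = (x² + (-7 - 5*x*(4 + x))*x) + x = (x² + x*(-7 - 5*x*(4 + x))) + x = x + x² + x*(-7 - 5*x*(4 + x)))
3*U(10) = 3*(10*(-6 + 10 - 5*10*(4 + 10))) = 3*(10*(-6 + 10 - 5*10*14)) = 3*(10*(-6 + 10 - 700)) = 3*(10*(-696)) = 3*(-6960) = -20880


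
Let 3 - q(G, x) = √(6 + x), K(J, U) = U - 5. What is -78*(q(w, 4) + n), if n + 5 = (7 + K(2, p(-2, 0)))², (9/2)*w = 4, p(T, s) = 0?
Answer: -156 + 78*√10 ≈ 90.658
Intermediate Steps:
K(J, U) = -5 + U
w = 8/9 (w = (2/9)*4 = 8/9 ≈ 0.88889)
n = -1 (n = -5 + (7 + (-5 + 0))² = -5 + (7 - 5)² = -5 + 2² = -5 + 4 = -1)
q(G, x) = 3 - √(6 + x)
-78*(q(w, 4) + n) = -78*((3 - √(6 + 4)) - 1) = -78*((3 - √10) - 1) = -78*(2 - √10) = -156 + 78*√10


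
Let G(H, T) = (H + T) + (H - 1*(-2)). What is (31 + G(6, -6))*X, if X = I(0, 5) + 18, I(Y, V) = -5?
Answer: 507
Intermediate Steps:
G(H, T) = 2 + T + 2*H (G(H, T) = (H + T) + (H + 2) = (H + T) + (2 + H) = 2 + T + 2*H)
X = 13 (X = -5 + 18 = 13)
(31 + G(6, -6))*X = (31 + (2 - 6 + 2*6))*13 = (31 + (2 - 6 + 12))*13 = (31 + 8)*13 = 39*13 = 507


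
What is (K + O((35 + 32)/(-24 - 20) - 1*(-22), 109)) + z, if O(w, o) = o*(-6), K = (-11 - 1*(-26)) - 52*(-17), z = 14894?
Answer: 15139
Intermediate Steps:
K = 899 (K = (-11 + 26) + 884 = 15 + 884 = 899)
O(w, o) = -6*o
(K + O((35 + 32)/(-24 - 20) - 1*(-22), 109)) + z = (899 - 6*109) + 14894 = (899 - 654) + 14894 = 245 + 14894 = 15139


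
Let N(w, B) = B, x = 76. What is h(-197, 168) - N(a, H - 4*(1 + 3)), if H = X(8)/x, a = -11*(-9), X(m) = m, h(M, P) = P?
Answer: 3494/19 ≈ 183.89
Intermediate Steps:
a = 99
H = 2/19 (H = 8/76 = 8*(1/76) = 2/19 ≈ 0.10526)
h(-197, 168) - N(a, H - 4*(1 + 3)) = 168 - (2/19 - 4*(1 + 3)) = 168 - (2/19 - 4*4) = 168 - (2/19 - 1*16) = 168 - (2/19 - 16) = 168 - 1*(-302/19) = 168 + 302/19 = 3494/19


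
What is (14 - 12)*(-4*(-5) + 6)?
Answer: 52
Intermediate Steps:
(14 - 12)*(-4*(-5) + 6) = 2*(20 + 6) = 2*26 = 52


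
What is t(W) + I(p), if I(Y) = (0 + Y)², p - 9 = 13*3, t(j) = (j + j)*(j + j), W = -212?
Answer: 182080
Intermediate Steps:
t(j) = 4*j² (t(j) = (2*j)*(2*j) = 4*j²)
p = 48 (p = 9 + 13*3 = 9 + 39 = 48)
I(Y) = Y²
t(W) + I(p) = 4*(-212)² + 48² = 4*44944 + 2304 = 179776 + 2304 = 182080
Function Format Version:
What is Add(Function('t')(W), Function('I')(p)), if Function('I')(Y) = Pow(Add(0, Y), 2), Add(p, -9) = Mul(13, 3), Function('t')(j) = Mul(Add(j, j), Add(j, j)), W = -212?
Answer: 182080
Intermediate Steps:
Function('t')(j) = Mul(4, Pow(j, 2)) (Function('t')(j) = Mul(Mul(2, j), Mul(2, j)) = Mul(4, Pow(j, 2)))
p = 48 (p = Add(9, Mul(13, 3)) = Add(9, 39) = 48)
Function('I')(Y) = Pow(Y, 2)
Add(Function('t')(W), Function('I')(p)) = Add(Mul(4, Pow(-212, 2)), Pow(48, 2)) = Add(Mul(4, 44944), 2304) = Add(179776, 2304) = 182080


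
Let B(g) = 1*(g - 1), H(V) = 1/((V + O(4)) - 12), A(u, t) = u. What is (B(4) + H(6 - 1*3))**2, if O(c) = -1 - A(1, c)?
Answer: 1024/121 ≈ 8.4628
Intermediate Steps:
O(c) = -2 (O(c) = -1 - 1*1 = -1 - 1 = -2)
H(V) = 1/(-14 + V) (H(V) = 1/((V - 2) - 12) = 1/((-2 + V) - 12) = 1/(-14 + V))
B(g) = -1 + g (B(g) = 1*(-1 + g) = -1 + g)
(B(4) + H(6 - 1*3))**2 = ((-1 + 4) + 1/(-14 + (6 - 1*3)))**2 = (3 + 1/(-14 + (6 - 3)))**2 = (3 + 1/(-14 + 3))**2 = (3 + 1/(-11))**2 = (3 - 1/11)**2 = (32/11)**2 = 1024/121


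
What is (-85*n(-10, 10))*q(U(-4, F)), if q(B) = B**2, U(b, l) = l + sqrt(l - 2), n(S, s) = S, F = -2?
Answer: -6800*I ≈ -6800.0*I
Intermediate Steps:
U(b, l) = l + sqrt(-2 + l)
(-85*n(-10, 10))*q(U(-4, F)) = (-85*(-10))*(-2 + sqrt(-2 - 2))**2 = 850*(-2 + sqrt(-4))**2 = 850*(-2 + 2*I)**2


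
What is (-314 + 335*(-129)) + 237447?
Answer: 193918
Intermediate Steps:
(-314 + 335*(-129)) + 237447 = (-314 - 43215) + 237447 = -43529 + 237447 = 193918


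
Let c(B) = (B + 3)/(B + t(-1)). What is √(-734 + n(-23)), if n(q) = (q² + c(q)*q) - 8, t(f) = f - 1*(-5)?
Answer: I*√85633/19 ≈ 15.402*I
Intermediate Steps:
t(f) = 5 + f (t(f) = f + 5 = 5 + f)
c(B) = (3 + B)/(4 + B) (c(B) = (B + 3)/(B + (5 - 1)) = (3 + B)/(B + 4) = (3 + B)/(4 + B))
n(q) = -8 + q² + q*(3 + q)/(4 + q) (n(q) = (q² + ((3 + q)/(4 + q))*q) - 8 = (q² + q*(3 + q)/(4 + q)) - 8 = -8 + q² + q*(3 + q)/(4 + q))
√(-734 + n(-23)) = √(-734 + (-23*(3 - 23) + (-8 + (-23)²)*(4 - 23))/(4 - 23)) = √(-734 + (-23*(-20) + (-8 + 529)*(-19))/(-19)) = √(-734 - (460 + 521*(-19))/19) = √(-734 - (460 - 9899)/19) = √(-734 - 1/19*(-9439)) = √(-734 + 9439/19) = √(-4507/19) = I*√85633/19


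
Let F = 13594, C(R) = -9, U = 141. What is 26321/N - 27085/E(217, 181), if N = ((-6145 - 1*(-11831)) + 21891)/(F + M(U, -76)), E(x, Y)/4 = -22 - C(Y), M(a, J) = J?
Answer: 19248901501/1434004 ≈ 13423.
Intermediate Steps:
E(x, Y) = -52 (E(x, Y) = 4*(-22 - 1*(-9)) = 4*(-22 + 9) = 4*(-13) = -52)
N = 27577/13518 (N = ((-6145 - 1*(-11831)) + 21891)/(13594 - 76) = ((-6145 + 11831) + 21891)/13518 = (5686 + 21891)*(1/13518) = 27577*(1/13518) = 27577/13518 ≈ 2.0400)
26321/N - 27085/E(217, 181) = 26321/(27577/13518) - 27085/(-52) = 26321*(13518/27577) - 27085*(-1/52) = 355807278/27577 + 27085/52 = 19248901501/1434004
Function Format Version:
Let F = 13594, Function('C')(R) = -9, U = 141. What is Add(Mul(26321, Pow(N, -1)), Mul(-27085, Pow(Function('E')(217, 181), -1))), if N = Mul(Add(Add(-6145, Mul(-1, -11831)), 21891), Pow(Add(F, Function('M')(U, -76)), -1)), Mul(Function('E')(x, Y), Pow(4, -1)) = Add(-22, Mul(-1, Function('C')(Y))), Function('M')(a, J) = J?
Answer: Rational(19248901501, 1434004) ≈ 13423.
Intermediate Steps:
Function('E')(x, Y) = -52 (Function('E')(x, Y) = Mul(4, Add(-22, Mul(-1, -9))) = Mul(4, Add(-22, 9)) = Mul(4, -13) = -52)
N = Rational(27577, 13518) (N = Mul(Add(Add(-6145, Mul(-1, -11831)), 21891), Pow(Add(13594, -76), -1)) = Mul(Add(Add(-6145, 11831), 21891), Pow(13518, -1)) = Mul(Add(5686, 21891), Rational(1, 13518)) = Mul(27577, Rational(1, 13518)) = Rational(27577, 13518) ≈ 2.0400)
Add(Mul(26321, Pow(N, -1)), Mul(-27085, Pow(Function('E')(217, 181), -1))) = Add(Mul(26321, Pow(Rational(27577, 13518), -1)), Mul(-27085, Pow(-52, -1))) = Add(Mul(26321, Rational(13518, 27577)), Mul(-27085, Rational(-1, 52))) = Add(Rational(355807278, 27577), Rational(27085, 52)) = Rational(19248901501, 1434004)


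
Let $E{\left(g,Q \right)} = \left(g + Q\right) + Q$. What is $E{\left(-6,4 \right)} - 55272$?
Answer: $-55270$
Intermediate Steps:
$E{\left(g,Q \right)} = g + 2 Q$ ($E{\left(g,Q \right)} = \left(Q + g\right) + Q = g + 2 Q$)
$E{\left(-6,4 \right)} - 55272 = \left(-6 + 2 \cdot 4\right) - 55272 = \left(-6 + 8\right) - 55272 = 2 - 55272 = -55270$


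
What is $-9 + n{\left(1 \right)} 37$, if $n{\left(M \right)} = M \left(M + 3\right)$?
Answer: $139$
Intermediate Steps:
$n{\left(M \right)} = M \left(3 + M\right)$
$-9 + n{\left(1 \right)} 37 = -9 + 1 \left(3 + 1\right) 37 = -9 + 1 \cdot 4 \cdot 37 = -9 + 4 \cdot 37 = -9 + 148 = 139$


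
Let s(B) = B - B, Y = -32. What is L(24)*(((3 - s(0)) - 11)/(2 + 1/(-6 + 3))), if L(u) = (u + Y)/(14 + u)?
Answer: 96/95 ≈ 1.0105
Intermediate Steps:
s(B) = 0
L(u) = (-32 + u)/(14 + u) (L(u) = (u - 32)/(14 + u) = (-32 + u)/(14 + u))
L(24)*(((3 - s(0)) - 11)/(2 + 1/(-6 + 3))) = ((-32 + 24)/(14 + 24))*(((3 - 1*0) - 11)/(2 + 1/(-6 + 3))) = (-8/38)*(((3 + 0) - 11)/(2 + 1/(-3))) = ((1/38)*(-8))*((3 - 11)/(2 - 1/3)) = -(-32)/(19*5/3) = -(-32)*3/(19*5) = -4/19*(-24/5) = 96/95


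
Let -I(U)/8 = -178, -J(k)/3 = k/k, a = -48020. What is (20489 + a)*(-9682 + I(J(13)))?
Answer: 227350998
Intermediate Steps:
J(k) = -3 (J(k) = -3*k/k = -3*1 = -3)
I(U) = 1424 (I(U) = -8*(-178) = 1424)
(20489 + a)*(-9682 + I(J(13))) = (20489 - 48020)*(-9682 + 1424) = -27531*(-8258) = 227350998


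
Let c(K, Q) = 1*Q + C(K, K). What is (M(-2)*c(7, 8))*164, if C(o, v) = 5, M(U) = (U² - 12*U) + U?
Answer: 55432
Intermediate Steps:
M(U) = U² - 11*U
c(K, Q) = 5 + Q (c(K, Q) = 1*Q + 5 = Q + 5 = 5 + Q)
(M(-2)*c(7, 8))*164 = ((-2*(-11 - 2))*(5 + 8))*164 = (-2*(-13)*13)*164 = (26*13)*164 = 338*164 = 55432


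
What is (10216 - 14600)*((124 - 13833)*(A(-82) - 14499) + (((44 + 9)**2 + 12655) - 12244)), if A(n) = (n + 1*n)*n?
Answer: -63179485536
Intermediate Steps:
A(n) = 2*n**2 (A(n) = (n + n)*n = (2*n)*n = 2*n**2)
(10216 - 14600)*((124 - 13833)*(A(-82) - 14499) + (((44 + 9)**2 + 12655) - 12244)) = (10216 - 14600)*((124 - 13833)*(2*(-82)**2 - 14499) + (((44 + 9)**2 + 12655) - 12244)) = -4384*(-13709*(2*6724 - 14499) + ((53**2 + 12655) - 12244)) = -4384*(-13709*(13448 - 14499) + ((2809 + 12655) - 12244)) = -4384*(-13709*(-1051) + (15464 - 12244)) = -4384*(14408159 + 3220) = -4384*14411379 = -63179485536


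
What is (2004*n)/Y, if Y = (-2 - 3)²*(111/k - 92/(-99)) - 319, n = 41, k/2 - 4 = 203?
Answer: -374174856/1316401 ≈ -284.24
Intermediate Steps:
k = 414 (k = 8 + 2*203 = 8 + 406 = 414)
Y = -1316401/4554 (Y = (-2 - 3)²*(111/414 - 92/(-99)) - 319 = (-5)²*(111*(1/414) - 92*(-1/99)) - 319 = 25*(37/138 + 92/99) - 319 = 25*(5453/4554) - 319 = 136325/4554 - 319 = -1316401/4554 ≈ -289.06)
(2004*n)/Y = (2004*41)/(-1316401/4554) = 82164*(-4554/1316401) = -374174856/1316401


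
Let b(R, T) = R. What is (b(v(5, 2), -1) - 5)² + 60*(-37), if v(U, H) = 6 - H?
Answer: -2219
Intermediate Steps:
(b(v(5, 2), -1) - 5)² + 60*(-37) = ((6 - 1*2) - 5)² + 60*(-37) = ((6 - 2) - 5)² - 2220 = (4 - 5)² - 2220 = (-1)² - 2220 = 1 - 2220 = -2219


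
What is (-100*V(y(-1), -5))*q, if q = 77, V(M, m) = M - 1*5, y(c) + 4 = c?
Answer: 77000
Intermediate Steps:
y(c) = -4 + c
V(M, m) = -5 + M (V(M, m) = M - 5 = -5 + M)
(-100*V(y(-1), -5))*q = -100*(-5 + (-4 - 1))*77 = -100*(-5 - 5)*77 = -100*(-10)*77 = 1000*77 = 77000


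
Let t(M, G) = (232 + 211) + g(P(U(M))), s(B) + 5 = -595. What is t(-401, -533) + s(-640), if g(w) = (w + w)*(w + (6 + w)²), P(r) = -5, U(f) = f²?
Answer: -117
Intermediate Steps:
s(B) = -600 (s(B) = -5 - 595 = -600)
g(w) = 2*w*(w + (6 + w)²) (g(w) = (2*w)*(w + (6 + w)²) = 2*w*(w + (6 + w)²))
t(M, G) = 483 (t(M, G) = (232 + 211) + 2*(-5)*(-5 + (6 - 5)²) = 443 + 2*(-5)*(-5 + 1²) = 443 + 2*(-5)*(-5 + 1) = 443 + 2*(-5)*(-4) = 443 + 40 = 483)
t(-401, -533) + s(-640) = 483 - 600 = -117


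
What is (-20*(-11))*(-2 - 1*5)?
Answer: -1540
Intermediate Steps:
(-20*(-11))*(-2 - 1*5) = 220*(-2 - 5) = 220*(-7) = -1540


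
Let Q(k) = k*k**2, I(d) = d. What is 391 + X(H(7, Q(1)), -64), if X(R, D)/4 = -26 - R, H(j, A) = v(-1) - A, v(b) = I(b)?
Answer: 295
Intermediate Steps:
v(b) = b
Q(k) = k**3
H(j, A) = -1 - A
X(R, D) = -104 - 4*R (X(R, D) = 4*(-26 - R) = -104 - 4*R)
391 + X(H(7, Q(1)), -64) = 391 + (-104 - 4*(-1 - 1*1**3)) = 391 + (-104 - 4*(-1 - 1*1)) = 391 + (-104 - 4*(-1 - 1)) = 391 + (-104 - 4*(-2)) = 391 + (-104 + 8) = 391 - 96 = 295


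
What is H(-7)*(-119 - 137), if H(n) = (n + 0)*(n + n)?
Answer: -25088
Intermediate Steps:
H(n) = 2*n² (H(n) = n*(2*n) = 2*n²)
H(-7)*(-119 - 137) = (2*(-7)²)*(-119 - 137) = (2*49)*(-256) = 98*(-256) = -25088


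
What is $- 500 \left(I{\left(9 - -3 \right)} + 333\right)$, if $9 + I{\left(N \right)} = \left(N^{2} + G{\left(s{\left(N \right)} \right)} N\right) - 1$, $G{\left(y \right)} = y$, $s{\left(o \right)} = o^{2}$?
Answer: $-1097500$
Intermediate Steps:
$I{\left(N \right)} = -10 + N^{2} + N^{3}$ ($I{\left(N \right)} = -9 - \left(1 - N^{2} - N^{2} N\right) = -9 - \left(1 - N^{2} - N^{3}\right) = -9 + \left(-1 + N^{2} + N^{3}\right) = -10 + N^{2} + N^{3}$)
$- 500 \left(I{\left(9 - -3 \right)} + 333\right) = - 500 \left(\left(-10 + \left(9 - -3\right)^{2} + \left(9 - -3\right)^{3}\right) + 333\right) = - 500 \left(\left(-10 + \left(9 + 3\right)^{2} + \left(9 + 3\right)^{3}\right) + 333\right) = - 500 \left(\left(-10 + 12^{2} + 12^{3}\right) + 333\right) = - 500 \left(\left(-10 + 144 + 1728\right) + 333\right) = - 500 \left(1862 + 333\right) = \left(-500\right) 2195 = -1097500$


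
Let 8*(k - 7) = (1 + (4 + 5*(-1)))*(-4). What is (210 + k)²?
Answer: 47089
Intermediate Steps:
k = 7 (k = 7 + ((1 + (4 + 5*(-1)))*(-4))/8 = 7 + ((1 + (4 - 5))*(-4))/8 = 7 + ((1 - 1)*(-4))/8 = 7 + (0*(-4))/8 = 7 + (⅛)*0 = 7 + 0 = 7)
(210 + k)² = (210 + 7)² = 217² = 47089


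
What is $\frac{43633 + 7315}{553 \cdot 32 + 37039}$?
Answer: $\frac{50948}{54735} \approx 0.93081$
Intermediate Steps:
$\frac{43633 + 7315}{553 \cdot 32 + 37039} = \frac{50948}{17696 + 37039} = \frac{50948}{54735}$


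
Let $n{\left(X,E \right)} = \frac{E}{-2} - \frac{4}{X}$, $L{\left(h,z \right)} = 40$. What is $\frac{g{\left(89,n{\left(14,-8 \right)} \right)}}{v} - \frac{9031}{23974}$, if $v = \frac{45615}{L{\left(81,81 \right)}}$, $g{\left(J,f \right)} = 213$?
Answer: $- \frac{13846039}{72904934} \approx -0.18992$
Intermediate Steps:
$n{\left(X,E \right)} = - \frac{4}{X} - \frac{E}{2}$ ($n{\left(X,E \right)} = E \left(- \frac{1}{2}\right) - \frac{4}{X} = - \frac{E}{2} - \frac{4}{X} = - \frac{4}{X} - \frac{E}{2}$)
$v = \frac{9123}{8}$ ($v = \frac{45615}{40} = 45615 \cdot \frac{1}{40} = \frac{9123}{8} \approx 1140.4$)
$\frac{g{\left(89,n{\left(14,-8 \right)} \right)}}{v} - \frac{9031}{23974} = \frac{213}{\frac{9123}{8}} - \frac{9031}{23974} = 213 \cdot \frac{8}{9123} - \frac{9031}{23974} = \frac{568}{3041} - \frac{9031}{23974} = - \frac{13846039}{72904934}$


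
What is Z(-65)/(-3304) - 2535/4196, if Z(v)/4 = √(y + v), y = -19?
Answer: -2535/4196 - I*√21/413 ≈ -0.60415 - 0.011096*I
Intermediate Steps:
Z(v) = 4*√(-19 + v)
Z(-65)/(-3304) - 2535/4196 = (4*√(-19 - 65))/(-3304) - 2535/4196 = (4*√(-84))*(-1/3304) - 2535*1/4196 = (4*(2*I*√21))*(-1/3304) - 2535/4196 = (8*I*√21)*(-1/3304) - 2535/4196 = -I*√21/413 - 2535/4196 = -2535/4196 - I*√21/413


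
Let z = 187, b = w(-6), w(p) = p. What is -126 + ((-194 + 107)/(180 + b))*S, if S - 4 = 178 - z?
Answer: -247/2 ≈ -123.50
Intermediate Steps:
b = -6
S = -5 (S = 4 + (178 - 1*187) = 4 + (178 - 187) = 4 - 9 = -5)
-126 + ((-194 + 107)/(180 + b))*S = -126 + ((-194 + 107)/(180 - 6))*(-5) = -126 - 87/174*(-5) = -126 - 87*1/174*(-5) = -126 - 1/2*(-5) = -126 + 5/2 = -247/2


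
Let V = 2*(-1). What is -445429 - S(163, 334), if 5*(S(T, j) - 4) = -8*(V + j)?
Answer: -2224509/5 ≈ -4.4490e+5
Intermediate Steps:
V = -2
S(T, j) = 36/5 - 8*j/5 (S(T, j) = 4 + (-8*(-2 + j))/5 = 4 + (16 - 8*j)/5 = 4 + (16/5 - 8*j/5) = 36/5 - 8*j/5)
-445429 - S(163, 334) = -445429 - (36/5 - 8/5*334) = -445429 - (36/5 - 2672/5) = -445429 - 1*(-2636/5) = -445429 + 2636/5 = -2224509/5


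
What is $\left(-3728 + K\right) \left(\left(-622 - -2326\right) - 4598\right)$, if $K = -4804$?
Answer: $24691608$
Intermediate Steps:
$\left(-3728 + K\right) \left(\left(-622 - -2326\right) - 4598\right) = \left(-3728 - 4804\right) \left(\left(-622 - -2326\right) - 4598\right) = - 8532 \left(\left(-622 + 2326\right) - 4598\right) = - 8532 \left(1704 - 4598\right) = \left(-8532\right) \left(-2894\right) = 24691608$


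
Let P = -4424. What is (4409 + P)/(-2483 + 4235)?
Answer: -5/584 ≈ -0.0085616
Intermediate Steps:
(4409 + P)/(-2483 + 4235) = (4409 - 4424)/(-2483 + 4235) = -15/1752 = -15*1/1752 = -5/584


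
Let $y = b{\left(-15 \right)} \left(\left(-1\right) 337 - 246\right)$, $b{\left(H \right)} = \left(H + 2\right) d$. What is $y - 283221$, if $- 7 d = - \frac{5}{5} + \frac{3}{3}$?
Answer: $-283221$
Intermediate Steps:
$d = 0$ ($d = - \frac{- \frac{5}{5} + \frac{3}{3}}{7} = - \frac{\left(-5\right) \frac{1}{5} + 3 \cdot \frac{1}{3}}{7} = - \frac{-1 + 1}{7} = \left(- \frac{1}{7}\right) 0 = 0$)
$b{\left(H \right)} = 0$ ($b{\left(H \right)} = \left(H + 2\right) 0 = \left(2 + H\right) 0 = 0$)
$y = 0$ ($y = 0 \left(\left(-1\right) 337 - 246\right) = 0 \left(-337 - 246\right) = 0 \left(-583\right) = 0$)
$y - 283221 = 0 - 283221 = -283221$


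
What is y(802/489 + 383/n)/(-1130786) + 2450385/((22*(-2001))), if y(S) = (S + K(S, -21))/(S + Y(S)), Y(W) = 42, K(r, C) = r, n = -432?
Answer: -1390293850041093751/24977101897144342 ≈ -55.663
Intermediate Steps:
y(S) = 2*S/(42 + S) (y(S) = (S + S)/(S + 42) = (2*S)/(42 + S) = 2*S/(42 + S))
y(802/489 + 383/n)/(-1130786) + 2450385/((22*(-2001))) = (2*(802/489 + 383/(-432))/(42 + (802/489 + 383/(-432))))/(-1130786) + 2450385/((22*(-2001))) = (2*(802*(1/489) + 383*(-1/432))/(42 + (802*(1/489) + 383*(-1/432))))*(-1/1130786) + 2450385/(-44022) = (2*(802/489 - 383/432)/(42 + (802/489 - 383/432)))*(-1/1130786) + 2450385*(-1/44022) = (2*(53059/70416)/(42 + 53059/70416))*(-1/1130786) - 816795/14674 = (2*(53059/70416)/(3010531/70416))*(-1/1130786) - 816795/14674 = (2*(53059/70416)*(70416/3010531))*(-1/1130786) - 816795/14674 = (106118/3010531)*(-1/1130786) - 816795/14674 = -53059/1702133153683 - 816795/14674 = -1390293850041093751/24977101897144342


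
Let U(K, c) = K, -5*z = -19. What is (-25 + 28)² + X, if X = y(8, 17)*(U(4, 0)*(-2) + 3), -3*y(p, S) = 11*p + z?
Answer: 162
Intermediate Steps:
z = 19/5 (z = -⅕*(-19) = 19/5 ≈ 3.8000)
y(p, S) = -19/15 - 11*p/3 (y(p, S) = -(11*p + 19/5)/3 = -(19/5 + 11*p)/3 = -19/15 - 11*p/3)
X = 153 (X = (-19/15 - 11/3*8)*(4*(-2) + 3) = (-19/15 - 88/3)*(-8 + 3) = -153/5*(-5) = 153)
(-25 + 28)² + X = (-25 + 28)² + 153 = 3² + 153 = 9 + 153 = 162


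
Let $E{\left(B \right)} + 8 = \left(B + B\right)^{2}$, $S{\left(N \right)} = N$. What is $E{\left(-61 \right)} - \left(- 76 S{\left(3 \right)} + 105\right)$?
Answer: $14999$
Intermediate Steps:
$E{\left(B \right)} = -8 + 4 B^{2}$ ($E{\left(B \right)} = -8 + \left(B + B\right)^{2} = -8 + \left(2 B\right)^{2} = -8 + 4 B^{2}$)
$E{\left(-61 \right)} - \left(- 76 S{\left(3 \right)} + 105\right) = \left(-8 + 4 \left(-61\right)^{2}\right) - \left(\left(-76\right) 3 + 105\right) = \left(-8 + 4 \cdot 3721\right) - \left(-228 + 105\right) = \left(-8 + 14884\right) - -123 = 14876 + 123 = 14999$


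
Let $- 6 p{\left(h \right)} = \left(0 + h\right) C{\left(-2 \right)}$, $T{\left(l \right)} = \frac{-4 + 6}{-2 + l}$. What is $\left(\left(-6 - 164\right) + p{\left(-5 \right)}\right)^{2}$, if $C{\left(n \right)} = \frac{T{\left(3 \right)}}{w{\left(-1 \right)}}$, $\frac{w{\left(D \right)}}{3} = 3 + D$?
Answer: $\frac{9333025}{324} \approx 28806.0$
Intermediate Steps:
$T{\left(l \right)} = \frac{2}{-2 + l}$
$w{\left(D \right)} = 9 + 3 D$ ($w{\left(D \right)} = 3 \left(3 + D\right) = 9 + 3 D$)
$C{\left(n \right)} = \frac{1}{3}$ ($C{\left(n \right)} = \frac{2 \frac{1}{-2 + 3}}{9 + 3 \left(-1\right)} = \frac{2 \cdot 1^{-1}}{9 - 3} = \frac{2 \cdot 1}{6} = 2 \cdot \frac{1}{6} = \frac{1}{3}$)
$p{\left(h \right)} = - \frac{h}{18}$ ($p{\left(h \right)} = - \frac{\left(0 + h\right) \frac{1}{3}}{6} = - \frac{h \frac{1}{3}}{6} = - \frac{\frac{1}{3} h}{6} = - \frac{h}{18}$)
$\left(\left(-6 - 164\right) + p{\left(-5 \right)}\right)^{2} = \left(\left(-6 - 164\right) - - \frac{5}{18}\right)^{2} = \left(-170 + \frac{5}{18}\right)^{2} = \left(- \frac{3055}{18}\right)^{2} = \frac{9333025}{324}$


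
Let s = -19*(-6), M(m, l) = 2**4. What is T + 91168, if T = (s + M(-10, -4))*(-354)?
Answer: 45148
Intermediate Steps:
M(m, l) = 16
s = 114
T = -46020 (T = (114 + 16)*(-354) = 130*(-354) = -46020)
T + 91168 = -46020 + 91168 = 45148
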